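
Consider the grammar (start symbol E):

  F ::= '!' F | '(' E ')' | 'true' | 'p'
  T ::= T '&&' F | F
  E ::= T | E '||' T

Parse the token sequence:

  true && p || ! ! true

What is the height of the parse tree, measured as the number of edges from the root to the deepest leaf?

[E [E [T [T [F true]] && [F p]]] || [T [F ! [F ! [F true]]]]]

5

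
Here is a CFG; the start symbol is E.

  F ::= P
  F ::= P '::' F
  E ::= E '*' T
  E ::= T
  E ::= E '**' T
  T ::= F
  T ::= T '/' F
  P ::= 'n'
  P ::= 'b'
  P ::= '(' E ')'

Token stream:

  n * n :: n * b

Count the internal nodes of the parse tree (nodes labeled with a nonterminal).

14

[E [E [E [T [F [P n]]]] * [T [F [P n] :: [F [P n]]]]] * [T [F [P b]]]]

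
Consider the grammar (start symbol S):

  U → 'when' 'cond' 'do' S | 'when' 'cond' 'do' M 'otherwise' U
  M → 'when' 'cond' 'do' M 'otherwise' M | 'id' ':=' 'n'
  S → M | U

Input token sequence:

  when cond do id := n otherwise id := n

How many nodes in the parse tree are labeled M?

3

[S [M when cond do [M id := n] otherwise [M id := n]]]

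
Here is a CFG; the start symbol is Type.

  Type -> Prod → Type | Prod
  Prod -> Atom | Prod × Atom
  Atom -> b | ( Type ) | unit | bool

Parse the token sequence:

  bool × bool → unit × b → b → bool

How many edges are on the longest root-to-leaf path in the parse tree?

[Type [Prod [Prod [Atom bool]] × [Atom bool]] → [Type [Prod [Prod [Atom unit]] × [Atom b]] → [Type [Prod [Atom b]] → [Type [Prod [Atom bool]]]]]]

6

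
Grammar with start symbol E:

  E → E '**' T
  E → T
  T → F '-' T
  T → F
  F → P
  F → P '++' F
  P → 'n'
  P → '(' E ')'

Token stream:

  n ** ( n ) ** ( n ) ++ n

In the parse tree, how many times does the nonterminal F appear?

[E [E [E [T [F [P n]]]] ** [T [F [P ( [E [T [F [P n]]]] )]]]] ** [T [F [P ( [E [T [F [P n]]]] )] ++ [F [P n]]]]]

6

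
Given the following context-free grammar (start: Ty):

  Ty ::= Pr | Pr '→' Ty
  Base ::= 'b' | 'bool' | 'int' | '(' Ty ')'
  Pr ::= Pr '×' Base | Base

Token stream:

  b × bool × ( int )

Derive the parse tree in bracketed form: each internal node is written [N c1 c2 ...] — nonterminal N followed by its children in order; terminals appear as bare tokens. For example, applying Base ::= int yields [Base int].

Ty
Pr
Pr × Base
Pr × Base × Base
Base × Base × Base
b × Base × Base
b × bool × Base
b × bool × ( Ty )
b × bool × ( Pr )
b × bool × ( Base )
b × bool × ( int )

[Ty [Pr [Pr [Pr [Base b]] × [Base bool]] × [Base ( [Ty [Pr [Base int]]] )]]]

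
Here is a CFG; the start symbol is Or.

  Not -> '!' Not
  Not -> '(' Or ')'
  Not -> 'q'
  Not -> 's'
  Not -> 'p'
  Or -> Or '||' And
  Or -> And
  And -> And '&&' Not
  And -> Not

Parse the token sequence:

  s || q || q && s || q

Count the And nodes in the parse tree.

[Or [Or [Or [Or [And [Not s]]] || [And [Not q]]] || [And [And [Not q]] && [Not s]]] || [And [Not q]]]

5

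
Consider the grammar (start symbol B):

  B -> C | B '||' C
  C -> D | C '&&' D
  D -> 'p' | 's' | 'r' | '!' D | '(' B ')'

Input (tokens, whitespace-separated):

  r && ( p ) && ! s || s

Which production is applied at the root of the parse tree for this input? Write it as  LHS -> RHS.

[B [B [C [C [C [D r]] && [D ( [B [C [D p]]] )]] && [D ! [D s]]]] || [C [D s]]]

B -> B '||' C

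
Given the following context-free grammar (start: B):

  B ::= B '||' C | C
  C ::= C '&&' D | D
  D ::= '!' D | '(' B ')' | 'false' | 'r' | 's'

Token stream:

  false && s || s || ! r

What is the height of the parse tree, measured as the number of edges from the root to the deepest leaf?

[B [B [B [C [C [D false]] && [D s]]] || [C [D s]]] || [C [D ! [D r]]]]

6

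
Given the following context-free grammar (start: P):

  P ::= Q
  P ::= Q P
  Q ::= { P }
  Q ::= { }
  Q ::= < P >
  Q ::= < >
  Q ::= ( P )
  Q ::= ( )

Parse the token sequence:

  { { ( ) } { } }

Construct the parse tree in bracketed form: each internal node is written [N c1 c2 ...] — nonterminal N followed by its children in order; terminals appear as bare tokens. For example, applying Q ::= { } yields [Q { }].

[P [Q { [P [Q { [P [Q ( )]] }] [P [Q { }]]] }]]

P
Q
{ P }
{ Q P }
{ { P } P }
{ { Q } P }
{ { ( ) } P }
{ { ( ) } Q }
{ { ( ) } { } }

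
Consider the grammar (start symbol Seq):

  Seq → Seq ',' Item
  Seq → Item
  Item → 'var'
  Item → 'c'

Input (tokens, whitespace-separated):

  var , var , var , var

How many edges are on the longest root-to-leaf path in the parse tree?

5

[Seq [Seq [Seq [Seq [Item var]] , [Item var]] , [Item var]] , [Item var]]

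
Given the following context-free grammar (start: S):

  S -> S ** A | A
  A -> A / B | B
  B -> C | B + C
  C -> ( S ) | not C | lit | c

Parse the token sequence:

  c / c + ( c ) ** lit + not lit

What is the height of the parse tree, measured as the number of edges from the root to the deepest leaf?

9

[S [S [A [A [B [C c]]] / [B [B [C c]] + [C ( [S [A [B [C c]]]] )]]]] ** [A [B [B [C lit]] + [C not [C lit]]]]]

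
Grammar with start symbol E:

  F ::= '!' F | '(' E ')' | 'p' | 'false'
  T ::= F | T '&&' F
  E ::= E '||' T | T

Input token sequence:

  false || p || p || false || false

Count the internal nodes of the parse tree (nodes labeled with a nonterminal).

15

[E [E [E [E [E [T [F false]]] || [T [F p]]] || [T [F p]]] || [T [F false]]] || [T [F false]]]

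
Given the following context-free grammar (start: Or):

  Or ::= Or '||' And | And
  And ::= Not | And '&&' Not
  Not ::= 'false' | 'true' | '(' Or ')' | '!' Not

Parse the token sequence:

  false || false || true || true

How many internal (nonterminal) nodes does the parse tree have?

12

[Or [Or [Or [Or [And [Not false]]] || [And [Not false]]] || [And [Not true]]] || [And [Not true]]]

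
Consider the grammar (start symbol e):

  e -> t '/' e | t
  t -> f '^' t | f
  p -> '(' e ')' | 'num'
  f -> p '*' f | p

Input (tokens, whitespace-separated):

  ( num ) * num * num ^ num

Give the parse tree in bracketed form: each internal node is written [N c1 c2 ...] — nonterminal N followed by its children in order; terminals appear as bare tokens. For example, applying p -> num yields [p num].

e
t
f ^ t
p * f ^ t
( e ) * f ^ t
( t ) * f ^ t
( f ) * f ^ t
( p ) * f ^ t
( num ) * f ^ t
( num ) * p * f ^ t
( num ) * num * f ^ t
( num ) * num * p ^ t
( num ) * num * num ^ t
( num ) * num * num ^ f
( num ) * num * num ^ p
( num ) * num * num ^ num

[e [t [f [p ( [e [t [f [p num]]]] )] * [f [p num] * [f [p num]]]] ^ [t [f [p num]]]]]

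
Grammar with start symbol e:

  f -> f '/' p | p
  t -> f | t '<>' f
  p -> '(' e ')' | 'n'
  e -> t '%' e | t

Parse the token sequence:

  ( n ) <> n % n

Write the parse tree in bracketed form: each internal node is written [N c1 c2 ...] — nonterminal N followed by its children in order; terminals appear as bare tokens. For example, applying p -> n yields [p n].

e
t % e
t <> f % e
f <> f % e
p <> f % e
( e ) <> f % e
( t ) <> f % e
( f ) <> f % e
( p ) <> f % e
( n ) <> f % e
( n ) <> p % e
( n ) <> n % e
( n ) <> n % t
( n ) <> n % f
( n ) <> n % p
( n ) <> n % n

[e [t [t [f [p ( [e [t [f [p n]]]] )]]] <> [f [p n]]] % [e [t [f [p n]]]]]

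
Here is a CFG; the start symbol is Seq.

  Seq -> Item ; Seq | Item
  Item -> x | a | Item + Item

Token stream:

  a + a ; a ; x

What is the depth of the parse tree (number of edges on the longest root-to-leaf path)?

[Seq [Item [Item a] + [Item a]] ; [Seq [Item a] ; [Seq [Item x]]]]

4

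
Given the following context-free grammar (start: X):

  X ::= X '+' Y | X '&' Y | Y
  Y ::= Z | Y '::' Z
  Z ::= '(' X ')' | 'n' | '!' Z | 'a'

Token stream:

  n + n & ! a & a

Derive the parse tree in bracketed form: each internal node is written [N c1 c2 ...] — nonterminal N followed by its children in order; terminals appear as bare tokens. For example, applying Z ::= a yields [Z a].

X
X & Y
X & Y & Y
X + Y & Y & Y
Y + Y & Y & Y
Z + Y & Y & Y
n + Y & Y & Y
n + Z & Y & Y
n + n & Y & Y
n + n & Z & Y
n + n & ! Z & Y
n + n & ! a & Y
n + n & ! a & Z
n + n & ! a & a

[X [X [X [X [Y [Z n]]] + [Y [Z n]]] & [Y [Z ! [Z a]]]] & [Y [Z a]]]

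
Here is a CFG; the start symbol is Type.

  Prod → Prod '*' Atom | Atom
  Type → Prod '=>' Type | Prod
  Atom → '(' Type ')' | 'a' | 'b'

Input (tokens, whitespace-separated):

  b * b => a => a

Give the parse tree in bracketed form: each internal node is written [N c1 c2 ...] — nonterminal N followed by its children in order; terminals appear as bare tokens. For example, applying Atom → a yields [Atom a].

[Type [Prod [Prod [Atom b]] * [Atom b]] => [Type [Prod [Atom a]] => [Type [Prod [Atom a]]]]]

Type
Prod => Type
Prod * Atom => Type
Atom * Atom => Type
b * Atom => Type
b * b => Type
b * b => Prod => Type
b * b => Atom => Type
b * b => a => Type
b * b => a => Prod
b * b => a => Atom
b * b => a => a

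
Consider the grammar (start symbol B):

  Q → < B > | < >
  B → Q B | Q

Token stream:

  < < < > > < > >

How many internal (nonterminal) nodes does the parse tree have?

[B [Q < [B [Q < [B [Q < >]] >] [B [Q < >]]] >]]

8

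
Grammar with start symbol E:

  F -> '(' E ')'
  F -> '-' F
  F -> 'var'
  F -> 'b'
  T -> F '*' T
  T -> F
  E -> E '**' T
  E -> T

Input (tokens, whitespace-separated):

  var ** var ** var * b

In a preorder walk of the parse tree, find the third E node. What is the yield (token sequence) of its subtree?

var

[E [E [E [T [F var]]] ** [T [F var]]] ** [T [F var] * [T [F b]]]]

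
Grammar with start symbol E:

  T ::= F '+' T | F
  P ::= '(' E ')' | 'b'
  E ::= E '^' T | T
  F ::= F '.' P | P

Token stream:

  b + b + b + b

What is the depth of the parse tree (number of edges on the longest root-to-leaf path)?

[E [T [F [P b]] + [T [F [P b]] + [T [F [P b]] + [T [F [P b]]]]]]]

7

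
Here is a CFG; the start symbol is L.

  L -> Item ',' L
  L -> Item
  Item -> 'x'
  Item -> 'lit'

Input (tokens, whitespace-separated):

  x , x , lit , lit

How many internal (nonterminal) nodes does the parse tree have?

8

[L [Item x] , [L [Item x] , [L [Item lit] , [L [Item lit]]]]]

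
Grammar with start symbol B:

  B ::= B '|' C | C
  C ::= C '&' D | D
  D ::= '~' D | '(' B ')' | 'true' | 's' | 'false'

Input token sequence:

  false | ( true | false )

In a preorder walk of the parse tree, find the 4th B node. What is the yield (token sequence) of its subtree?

[B [B [C [D false]]] | [C [D ( [B [B [C [D true]]] | [C [D false]]] )]]]

true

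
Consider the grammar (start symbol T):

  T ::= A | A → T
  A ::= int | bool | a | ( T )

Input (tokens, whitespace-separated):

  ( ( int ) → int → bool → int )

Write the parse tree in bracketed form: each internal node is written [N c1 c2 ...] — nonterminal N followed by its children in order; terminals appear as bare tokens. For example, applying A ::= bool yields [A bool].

T
A
( T )
( A → T )
( ( T ) → T )
( ( A ) → T )
( ( int ) → T )
( ( int ) → A → T )
( ( int ) → int → T )
( ( int ) → int → A → T )
( ( int ) → int → bool → T )
( ( int ) → int → bool → A )
( ( int ) → int → bool → int )

[T [A ( [T [A ( [T [A int]] )] → [T [A int] → [T [A bool] → [T [A int]]]]] )]]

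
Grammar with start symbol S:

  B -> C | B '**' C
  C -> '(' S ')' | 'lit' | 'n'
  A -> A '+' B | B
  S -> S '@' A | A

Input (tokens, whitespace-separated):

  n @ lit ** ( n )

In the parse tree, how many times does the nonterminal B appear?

4

[S [S [A [B [C n]]]] @ [A [B [B [C lit]] ** [C ( [S [A [B [C n]]]] )]]]]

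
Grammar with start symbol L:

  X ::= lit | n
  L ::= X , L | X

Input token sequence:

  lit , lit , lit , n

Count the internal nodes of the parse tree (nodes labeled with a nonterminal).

[L [X lit] , [L [X lit] , [L [X lit] , [L [X n]]]]]

8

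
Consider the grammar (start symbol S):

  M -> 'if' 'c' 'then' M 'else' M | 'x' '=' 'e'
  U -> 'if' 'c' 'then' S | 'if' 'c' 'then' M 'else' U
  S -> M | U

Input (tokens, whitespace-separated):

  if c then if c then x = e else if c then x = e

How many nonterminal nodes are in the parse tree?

8

[S [U if c then [S [U if c then [M x = e] else [U if c then [S [M x = e]]]]]]]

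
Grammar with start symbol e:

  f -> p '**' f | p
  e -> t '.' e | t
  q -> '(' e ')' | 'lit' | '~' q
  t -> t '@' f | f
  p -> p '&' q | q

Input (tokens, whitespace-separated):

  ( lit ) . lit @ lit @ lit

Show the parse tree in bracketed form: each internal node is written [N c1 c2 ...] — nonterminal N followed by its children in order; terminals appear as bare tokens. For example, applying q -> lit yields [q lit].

[e [t [f [p [q ( [e [t [f [p [q lit]]]]] )]]]] . [e [t [t [t [f [p [q lit]]]] @ [f [p [q lit]]]] @ [f [p [q lit]]]]]]

e
t . e
f . e
p . e
q . e
( e ) . e
( t ) . e
( f ) . e
( p ) . e
( q ) . e
( lit ) . e
( lit ) . t
( lit ) . t @ f
( lit ) . t @ f @ f
( lit ) . f @ f @ f
( lit ) . p @ f @ f
( lit ) . q @ f @ f
( lit ) . lit @ f @ f
( lit ) . lit @ p @ f
( lit ) . lit @ q @ f
( lit ) . lit @ lit @ f
( lit ) . lit @ lit @ p
( lit ) . lit @ lit @ q
( lit ) . lit @ lit @ lit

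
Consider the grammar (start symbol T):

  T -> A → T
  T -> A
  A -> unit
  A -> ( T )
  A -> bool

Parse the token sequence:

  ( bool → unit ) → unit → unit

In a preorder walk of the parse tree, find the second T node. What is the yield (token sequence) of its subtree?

[T [A ( [T [A bool] → [T [A unit]]] )] → [T [A unit] → [T [A unit]]]]

bool → unit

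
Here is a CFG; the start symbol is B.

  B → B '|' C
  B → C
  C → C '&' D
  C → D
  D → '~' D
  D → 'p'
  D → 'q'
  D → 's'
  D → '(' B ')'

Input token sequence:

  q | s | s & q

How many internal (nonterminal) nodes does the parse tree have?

11

[B [B [B [C [D q]]] | [C [D s]]] | [C [C [D s]] & [D q]]]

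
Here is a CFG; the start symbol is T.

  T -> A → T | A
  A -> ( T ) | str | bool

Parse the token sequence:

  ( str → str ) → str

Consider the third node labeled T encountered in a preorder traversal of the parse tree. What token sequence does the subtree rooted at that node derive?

[T [A ( [T [A str] → [T [A str]]] )] → [T [A str]]]

str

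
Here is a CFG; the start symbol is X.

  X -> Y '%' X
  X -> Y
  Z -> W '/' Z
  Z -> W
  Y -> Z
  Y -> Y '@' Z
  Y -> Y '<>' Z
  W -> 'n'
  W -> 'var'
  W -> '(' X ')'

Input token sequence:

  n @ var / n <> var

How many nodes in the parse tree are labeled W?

[X [Y [Y [Y [Z [W n]]] @ [Z [W var] / [Z [W n]]]] <> [Z [W var]]]]

4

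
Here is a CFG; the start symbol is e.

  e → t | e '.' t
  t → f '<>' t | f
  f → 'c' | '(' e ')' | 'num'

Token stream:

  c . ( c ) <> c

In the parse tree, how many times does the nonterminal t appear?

4

[e [e [t [f c]]] . [t [f ( [e [t [f c]]] )] <> [t [f c]]]]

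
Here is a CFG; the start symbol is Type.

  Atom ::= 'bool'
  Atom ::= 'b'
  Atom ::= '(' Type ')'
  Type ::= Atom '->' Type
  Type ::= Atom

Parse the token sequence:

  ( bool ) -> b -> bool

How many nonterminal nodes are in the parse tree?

8

[Type [Atom ( [Type [Atom bool]] )] -> [Type [Atom b] -> [Type [Atom bool]]]]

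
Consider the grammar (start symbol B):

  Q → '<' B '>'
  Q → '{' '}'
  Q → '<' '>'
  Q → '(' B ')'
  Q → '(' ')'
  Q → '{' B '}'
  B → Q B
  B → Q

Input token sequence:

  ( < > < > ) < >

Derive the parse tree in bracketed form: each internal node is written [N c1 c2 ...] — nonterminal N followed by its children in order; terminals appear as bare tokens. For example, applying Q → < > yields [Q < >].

B
Q B
( B ) B
( Q B ) B
( < > B ) B
( < > Q ) B
( < > < > ) B
( < > < > ) Q
( < > < > ) < >

[B [Q ( [B [Q < >] [B [Q < >]]] )] [B [Q < >]]]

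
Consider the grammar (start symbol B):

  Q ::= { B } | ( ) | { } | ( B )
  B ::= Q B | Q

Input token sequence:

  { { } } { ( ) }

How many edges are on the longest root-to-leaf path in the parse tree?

[B [Q { [B [Q { }]] }] [B [Q { [B [Q ( )]] }]]]

5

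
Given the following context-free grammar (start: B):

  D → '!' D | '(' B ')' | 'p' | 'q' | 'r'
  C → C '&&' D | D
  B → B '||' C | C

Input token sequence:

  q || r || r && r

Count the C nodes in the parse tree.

[B [B [B [C [D q]]] || [C [D r]]] || [C [C [D r]] && [D r]]]

4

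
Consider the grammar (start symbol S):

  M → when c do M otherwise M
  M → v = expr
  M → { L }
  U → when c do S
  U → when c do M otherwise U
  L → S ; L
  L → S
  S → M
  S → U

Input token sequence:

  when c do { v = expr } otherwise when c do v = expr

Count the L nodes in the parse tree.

1

[S [U when c do [M { [L [S [M v = expr]]] }] otherwise [U when c do [S [M v = expr]]]]]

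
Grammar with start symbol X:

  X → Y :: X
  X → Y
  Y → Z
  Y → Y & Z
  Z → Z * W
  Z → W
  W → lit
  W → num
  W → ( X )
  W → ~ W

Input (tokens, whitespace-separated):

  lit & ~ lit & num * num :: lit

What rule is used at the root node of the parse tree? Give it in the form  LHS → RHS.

X → Y :: X

[X [Y [Y [Y [Z [W lit]]] & [Z [W ~ [W lit]]]] & [Z [Z [W num]] * [W num]]] :: [X [Y [Z [W lit]]]]]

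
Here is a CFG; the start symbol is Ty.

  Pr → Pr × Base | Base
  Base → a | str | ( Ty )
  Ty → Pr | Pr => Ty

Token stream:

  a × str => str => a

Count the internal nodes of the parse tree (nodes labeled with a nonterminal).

[Ty [Pr [Pr [Base a]] × [Base str]] => [Ty [Pr [Base str]] => [Ty [Pr [Base a]]]]]

11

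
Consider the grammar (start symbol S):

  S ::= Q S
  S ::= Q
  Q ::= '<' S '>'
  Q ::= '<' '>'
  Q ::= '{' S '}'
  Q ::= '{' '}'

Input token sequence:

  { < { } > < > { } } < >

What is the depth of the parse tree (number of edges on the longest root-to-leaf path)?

[S [Q { [S [Q < [S [Q { }]] >] [S [Q < >] [S [Q { }]]]] }] [S [Q < >]]]

6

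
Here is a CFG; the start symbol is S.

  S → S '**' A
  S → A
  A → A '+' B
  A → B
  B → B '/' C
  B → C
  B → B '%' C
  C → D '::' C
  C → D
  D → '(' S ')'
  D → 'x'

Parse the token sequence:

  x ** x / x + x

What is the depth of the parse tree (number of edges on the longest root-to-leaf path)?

[S [S [A [B [C [D x]]]]] ** [A [A [B [B [C [D x]]] / [C [D x]]]] + [B [C [D x]]]]]

7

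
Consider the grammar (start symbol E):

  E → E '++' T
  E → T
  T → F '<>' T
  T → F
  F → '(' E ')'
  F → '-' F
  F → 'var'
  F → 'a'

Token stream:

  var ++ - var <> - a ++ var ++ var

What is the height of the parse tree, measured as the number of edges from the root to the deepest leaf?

[E [E [E [E [T [F var]]] ++ [T [F - [F var]] <> [T [F - [F a]]]]] ++ [T [F var]]] ++ [T [F var]]]

7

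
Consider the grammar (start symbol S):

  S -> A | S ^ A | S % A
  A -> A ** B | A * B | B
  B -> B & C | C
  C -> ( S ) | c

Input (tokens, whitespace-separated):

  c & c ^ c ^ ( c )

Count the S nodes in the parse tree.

[S [S [S [A [B [B [C c]] & [C c]]]] ^ [A [B [C c]]]] ^ [A [B [C ( [S [A [B [C c]]]] )]]]]

4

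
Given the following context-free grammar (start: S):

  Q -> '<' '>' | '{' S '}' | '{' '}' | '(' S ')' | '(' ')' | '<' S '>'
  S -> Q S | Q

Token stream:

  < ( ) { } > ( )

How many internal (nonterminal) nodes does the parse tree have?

[S [Q < [S [Q ( )] [S [Q { }]]] >] [S [Q ( )]]]

8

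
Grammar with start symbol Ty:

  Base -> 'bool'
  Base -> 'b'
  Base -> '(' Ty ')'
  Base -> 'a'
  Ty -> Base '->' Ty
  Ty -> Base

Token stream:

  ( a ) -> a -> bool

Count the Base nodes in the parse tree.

4

[Ty [Base ( [Ty [Base a]] )] -> [Ty [Base a] -> [Ty [Base bool]]]]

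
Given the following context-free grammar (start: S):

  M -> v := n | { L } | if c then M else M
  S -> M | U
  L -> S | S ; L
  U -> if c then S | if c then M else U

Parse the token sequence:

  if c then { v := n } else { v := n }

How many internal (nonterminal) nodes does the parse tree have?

10

[S [M if c then [M { [L [S [M v := n]]] }] else [M { [L [S [M v := n]]] }]]]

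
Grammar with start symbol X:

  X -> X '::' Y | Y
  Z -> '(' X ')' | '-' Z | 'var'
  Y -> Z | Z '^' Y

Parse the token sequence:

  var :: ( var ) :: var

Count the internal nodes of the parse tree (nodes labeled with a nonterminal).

[X [X [X [Y [Z var]]] :: [Y [Z ( [X [Y [Z var]]] )]]] :: [Y [Z var]]]

12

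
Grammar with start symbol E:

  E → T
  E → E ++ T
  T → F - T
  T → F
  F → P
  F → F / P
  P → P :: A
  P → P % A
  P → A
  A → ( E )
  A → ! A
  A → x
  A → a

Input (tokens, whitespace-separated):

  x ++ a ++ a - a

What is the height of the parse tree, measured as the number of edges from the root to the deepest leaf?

7

[E [E [E [T [F [P [A x]]]]] ++ [T [F [P [A a]]]]] ++ [T [F [P [A a]]] - [T [F [P [A a]]]]]]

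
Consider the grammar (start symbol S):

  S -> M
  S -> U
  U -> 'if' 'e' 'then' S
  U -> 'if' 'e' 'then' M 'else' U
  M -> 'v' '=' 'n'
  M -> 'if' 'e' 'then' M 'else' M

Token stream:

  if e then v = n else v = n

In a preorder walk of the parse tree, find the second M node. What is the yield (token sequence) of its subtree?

v = n

[S [M if e then [M v = n] else [M v = n]]]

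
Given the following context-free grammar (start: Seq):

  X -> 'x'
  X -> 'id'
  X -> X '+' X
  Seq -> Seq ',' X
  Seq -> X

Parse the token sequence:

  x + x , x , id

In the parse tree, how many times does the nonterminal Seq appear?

3

[Seq [Seq [Seq [X [X x] + [X x]]] , [X x]] , [X id]]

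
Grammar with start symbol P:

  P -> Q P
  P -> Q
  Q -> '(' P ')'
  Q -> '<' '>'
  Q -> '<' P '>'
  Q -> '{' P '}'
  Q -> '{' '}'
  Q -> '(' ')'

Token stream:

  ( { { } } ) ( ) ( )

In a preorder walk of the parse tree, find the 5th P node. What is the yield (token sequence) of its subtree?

[P [Q ( [P [Q { [P [Q { }]] }]] )] [P [Q ( )] [P [Q ( )]]]]

( )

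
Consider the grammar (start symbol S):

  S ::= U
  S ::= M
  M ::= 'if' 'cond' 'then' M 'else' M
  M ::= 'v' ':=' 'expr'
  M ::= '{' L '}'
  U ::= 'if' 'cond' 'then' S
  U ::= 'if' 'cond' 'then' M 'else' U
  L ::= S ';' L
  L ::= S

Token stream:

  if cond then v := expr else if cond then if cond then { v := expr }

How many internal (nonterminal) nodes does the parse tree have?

[S [U if cond then [M v := expr] else [U if cond then [S [U if cond then [S [M { [L [S [M v := expr]]] }]]]]]]]

11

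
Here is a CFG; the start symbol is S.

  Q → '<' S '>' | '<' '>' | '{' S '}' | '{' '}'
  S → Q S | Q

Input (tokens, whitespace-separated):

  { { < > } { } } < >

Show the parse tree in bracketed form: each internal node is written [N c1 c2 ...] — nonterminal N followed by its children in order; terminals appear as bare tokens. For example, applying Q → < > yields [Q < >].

[S [Q { [S [Q { [S [Q < >]] }] [S [Q { }]]] }] [S [Q < >]]]

S
Q S
{ S } S
{ Q S } S
{ { S } S } S
{ { Q } S } S
{ { < > } S } S
{ { < > } Q } S
{ { < > } { } } S
{ { < > } { } } Q
{ { < > } { } } < >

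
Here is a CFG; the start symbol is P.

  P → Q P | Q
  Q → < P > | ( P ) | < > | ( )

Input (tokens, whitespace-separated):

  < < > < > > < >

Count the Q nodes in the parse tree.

4

[P [Q < [P [Q < >] [P [Q < >]]] >] [P [Q < >]]]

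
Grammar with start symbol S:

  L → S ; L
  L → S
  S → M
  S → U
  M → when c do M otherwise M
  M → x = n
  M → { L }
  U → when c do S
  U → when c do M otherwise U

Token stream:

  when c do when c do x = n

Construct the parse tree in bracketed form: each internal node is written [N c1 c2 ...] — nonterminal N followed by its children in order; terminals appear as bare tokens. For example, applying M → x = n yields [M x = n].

S
U
when c do S
when c do U
when c do when c do S
when c do when c do M
when c do when c do x = n

[S [U when c do [S [U when c do [S [M x = n]]]]]]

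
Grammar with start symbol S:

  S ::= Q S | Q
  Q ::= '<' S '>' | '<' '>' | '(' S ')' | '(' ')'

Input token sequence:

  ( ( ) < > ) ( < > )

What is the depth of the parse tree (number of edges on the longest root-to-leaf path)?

[S [Q ( [S [Q ( )] [S [Q < >]]] )] [S [Q ( [S [Q < >]] )]]]

5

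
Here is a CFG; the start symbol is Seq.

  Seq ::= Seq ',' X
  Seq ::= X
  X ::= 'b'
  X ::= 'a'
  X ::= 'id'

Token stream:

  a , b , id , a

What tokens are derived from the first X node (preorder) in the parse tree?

[Seq [Seq [Seq [Seq [X a]] , [X b]] , [X id]] , [X a]]

a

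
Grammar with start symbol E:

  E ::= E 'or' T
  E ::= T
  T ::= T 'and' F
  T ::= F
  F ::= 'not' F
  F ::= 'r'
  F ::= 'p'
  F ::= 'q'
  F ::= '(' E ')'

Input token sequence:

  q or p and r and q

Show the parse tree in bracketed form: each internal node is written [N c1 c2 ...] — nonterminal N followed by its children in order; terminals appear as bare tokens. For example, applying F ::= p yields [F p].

[E [E [T [F q]]] or [T [T [T [F p]] and [F r]] and [F q]]]

E
E or T
T or T
F or T
q or T
q or T and F
q or T and F and F
q or F and F and F
q or p and F and F
q or p and r and F
q or p and r and q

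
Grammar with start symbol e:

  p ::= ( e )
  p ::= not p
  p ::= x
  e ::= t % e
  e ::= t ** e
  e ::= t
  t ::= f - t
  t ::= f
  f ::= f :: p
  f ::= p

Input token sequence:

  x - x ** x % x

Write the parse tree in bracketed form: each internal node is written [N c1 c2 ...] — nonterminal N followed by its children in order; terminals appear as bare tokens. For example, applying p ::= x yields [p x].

[e [t [f [p x]] - [t [f [p x]]]] ** [e [t [f [p x]]] % [e [t [f [p x]]]]]]

e
t ** e
f - t ** e
p - t ** e
x - t ** e
x - f ** e
x - p ** e
x - x ** e
x - x ** t % e
x - x ** f % e
x - x ** p % e
x - x ** x % e
x - x ** x % t
x - x ** x % f
x - x ** x % p
x - x ** x % x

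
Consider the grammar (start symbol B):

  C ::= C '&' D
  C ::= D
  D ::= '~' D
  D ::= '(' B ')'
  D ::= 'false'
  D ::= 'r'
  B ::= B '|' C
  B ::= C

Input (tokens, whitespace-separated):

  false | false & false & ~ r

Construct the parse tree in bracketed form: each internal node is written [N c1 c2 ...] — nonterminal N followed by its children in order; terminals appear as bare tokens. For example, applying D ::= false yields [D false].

[B [B [C [D false]]] | [C [C [C [D false]] & [D false]] & [D ~ [D r]]]]

B
B | C
C | C
D | C
false | C
false | C & D
false | C & D & D
false | D & D & D
false | false & D & D
false | false & false & D
false | false & false & ~ D
false | false & false & ~ r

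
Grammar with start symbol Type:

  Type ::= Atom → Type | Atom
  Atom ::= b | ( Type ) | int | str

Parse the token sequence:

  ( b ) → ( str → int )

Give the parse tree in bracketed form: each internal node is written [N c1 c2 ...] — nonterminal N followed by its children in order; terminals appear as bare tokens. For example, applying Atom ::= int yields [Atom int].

Type
Atom → Type
( Type ) → Type
( Atom ) → Type
( b ) → Type
( b ) → Atom
( b ) → ( Type )
( b ) → ( Atom → Type )
( b ) → ( str → Type )
( b ) → ( str → Atom )
( b ) → ( str → int )

[Type [Atom ( [Type [Atom b]] )] → [Type [Atom ( [Type [Atom str] → [Type [Atom int]]] )]]]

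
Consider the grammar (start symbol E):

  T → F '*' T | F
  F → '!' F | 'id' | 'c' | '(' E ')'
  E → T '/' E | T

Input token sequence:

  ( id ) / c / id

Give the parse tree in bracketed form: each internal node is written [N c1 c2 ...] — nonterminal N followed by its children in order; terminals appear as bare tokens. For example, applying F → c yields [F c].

[E [T [F ( [E [T [F id]]] )]] / [E [T [F c]] / [E [T [F id]]]]]

E
T / E
F / E
( E ) / E
( T ) / E
( F ) / E
( id ) / E
( id ) / T / E
( id ) / F / E
( id ) / c / E
( id ) / c / T
( id ) / c / F
( id ) / c / id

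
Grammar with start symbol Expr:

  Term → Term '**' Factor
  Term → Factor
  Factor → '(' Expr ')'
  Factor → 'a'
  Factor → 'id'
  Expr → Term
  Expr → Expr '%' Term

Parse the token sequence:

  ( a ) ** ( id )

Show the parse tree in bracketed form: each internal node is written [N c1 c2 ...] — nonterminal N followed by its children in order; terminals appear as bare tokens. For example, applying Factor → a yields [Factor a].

[Expr [Term [Term [Factor ( [Expr [Term [Factor a]]] )]] ** [Factor ( [Expr [Term [Factor id]]] )]]]

Expr
Term
Term ** Factor
Factor ** Factor
( Expr ) ** Factor
( Term ) ** Factor
( Factor ) ** Factor
( a ) ** Factor
( a ) ** ( Expr )
( a ) ** ( Term )
( a ) ** ( Factor )
( a ) ** ( id )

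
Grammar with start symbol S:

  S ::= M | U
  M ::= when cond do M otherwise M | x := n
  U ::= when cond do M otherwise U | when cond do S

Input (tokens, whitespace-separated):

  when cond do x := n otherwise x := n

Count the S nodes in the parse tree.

1

[S [M when cond do [M x := n] otherwise [M x := n]]]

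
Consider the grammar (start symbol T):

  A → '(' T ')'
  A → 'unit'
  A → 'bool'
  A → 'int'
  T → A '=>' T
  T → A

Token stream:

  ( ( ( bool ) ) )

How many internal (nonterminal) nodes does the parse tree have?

[T [A ( [T [A ( [T [A ( [T [A bool]] )]] )]] )]]

8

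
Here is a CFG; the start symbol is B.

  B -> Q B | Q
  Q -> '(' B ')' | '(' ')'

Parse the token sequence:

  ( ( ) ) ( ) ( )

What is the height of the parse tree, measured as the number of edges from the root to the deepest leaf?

[B [Q ( [B [Q ( )]] )] [B [Q ( )] [B [Q ( )]]]]

4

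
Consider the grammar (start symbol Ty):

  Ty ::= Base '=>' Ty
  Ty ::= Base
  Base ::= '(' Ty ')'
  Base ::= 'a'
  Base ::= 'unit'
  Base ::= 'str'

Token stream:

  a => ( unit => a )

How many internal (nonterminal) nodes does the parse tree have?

[Ty [Base a] => [Ty [Base ( [Ty [Base unit] => [Ty [Base a]]] )]]]

8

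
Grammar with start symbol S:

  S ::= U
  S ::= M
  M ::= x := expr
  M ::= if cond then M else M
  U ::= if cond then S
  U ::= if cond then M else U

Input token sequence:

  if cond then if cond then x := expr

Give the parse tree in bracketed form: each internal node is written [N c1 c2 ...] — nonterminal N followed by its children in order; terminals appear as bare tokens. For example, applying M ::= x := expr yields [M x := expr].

[S [U if cond then [S [U if cond then [S [M x := expr]]]]]]

S
U
if cond then S
if cond then U
if cond then if cond then S
if cond then if cond then M
if cond then if cond then x := expr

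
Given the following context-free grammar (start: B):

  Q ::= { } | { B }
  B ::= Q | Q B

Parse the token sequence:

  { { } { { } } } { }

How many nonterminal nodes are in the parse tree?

[B [Q { [B [Q { }] [B [Q { [B [Q { }]] }]]] }] [B [Q { }]]]

10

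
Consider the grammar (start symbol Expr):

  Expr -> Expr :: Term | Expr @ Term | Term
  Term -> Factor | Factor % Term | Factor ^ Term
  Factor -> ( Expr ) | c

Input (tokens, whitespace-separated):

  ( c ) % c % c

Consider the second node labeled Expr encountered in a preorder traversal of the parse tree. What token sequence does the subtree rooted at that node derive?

[Expr [Term [Factor ( [Expr [Term [Factor c]]] )] % [Term [Factor c] % [Term [Factor c]]]]]

c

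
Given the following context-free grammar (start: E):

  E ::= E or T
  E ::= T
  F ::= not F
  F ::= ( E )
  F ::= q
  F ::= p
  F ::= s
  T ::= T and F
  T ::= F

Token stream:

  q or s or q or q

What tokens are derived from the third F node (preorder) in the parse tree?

q

[E [E [E [E [T [F q]]] or [T [F s]]] or [T [F q]]] or [T [F q]]]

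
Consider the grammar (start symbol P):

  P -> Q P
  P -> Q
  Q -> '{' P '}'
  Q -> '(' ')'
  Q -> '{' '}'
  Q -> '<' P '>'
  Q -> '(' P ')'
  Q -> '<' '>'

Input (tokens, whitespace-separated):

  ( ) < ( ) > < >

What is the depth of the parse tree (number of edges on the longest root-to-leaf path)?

5

[P [Q ( )] [P [Q < [P [Q ( )]] >] [P [Q < >]]]]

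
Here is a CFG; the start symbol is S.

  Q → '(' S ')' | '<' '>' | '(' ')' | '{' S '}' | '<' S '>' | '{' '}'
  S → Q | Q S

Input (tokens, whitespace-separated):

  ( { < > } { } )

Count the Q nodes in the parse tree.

[S [Q ( [S [Q { [S [Q < >]] }] [S [Q { }]]] )]]

4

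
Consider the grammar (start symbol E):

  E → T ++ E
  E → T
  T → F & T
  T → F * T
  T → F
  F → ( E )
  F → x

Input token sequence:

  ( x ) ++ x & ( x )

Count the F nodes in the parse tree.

5

[E [T [F ( [E [T [F x]]] )]] ++ [E [T [F x] & [T [F ( [E [T [F x]]] )]]]]]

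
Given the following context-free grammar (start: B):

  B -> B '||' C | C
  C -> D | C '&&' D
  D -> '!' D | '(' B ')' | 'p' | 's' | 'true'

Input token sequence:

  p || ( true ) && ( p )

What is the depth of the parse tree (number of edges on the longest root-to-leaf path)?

7

[B [B [C [D p]]] || [C [C [D ( [B [C [D true]]] )]] && [D ( [B [C [D p]]] )]]]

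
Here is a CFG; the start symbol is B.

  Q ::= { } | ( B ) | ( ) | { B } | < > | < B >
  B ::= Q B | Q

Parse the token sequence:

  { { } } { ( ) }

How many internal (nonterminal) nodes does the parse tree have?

[B [Q { [B [Q { }]] }] [B [Q { [B [Q ( )]] }]]]

8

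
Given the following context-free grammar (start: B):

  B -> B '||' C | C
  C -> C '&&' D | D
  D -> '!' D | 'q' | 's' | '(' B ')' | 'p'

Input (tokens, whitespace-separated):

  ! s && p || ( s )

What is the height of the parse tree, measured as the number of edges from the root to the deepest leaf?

[B [B [C [C [D ! [D s]]] && [D p]]] || [C [D ( [B [C [D s]]] )]]]

6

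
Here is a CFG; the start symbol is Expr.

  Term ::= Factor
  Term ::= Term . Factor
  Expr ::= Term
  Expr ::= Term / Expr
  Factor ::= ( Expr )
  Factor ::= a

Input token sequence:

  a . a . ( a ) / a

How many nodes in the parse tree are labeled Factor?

5

[Expr [Term [Term [Term [Factor a]] . [Factor a]] . [Factor ( [Expr [Term [Factor a]]] )]] / [Expr [Term [Factor a]]]]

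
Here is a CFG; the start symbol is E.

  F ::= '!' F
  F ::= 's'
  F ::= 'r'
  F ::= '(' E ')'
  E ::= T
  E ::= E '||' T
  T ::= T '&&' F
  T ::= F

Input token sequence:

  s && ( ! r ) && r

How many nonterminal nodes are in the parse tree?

11

[E [T [T [T [F s]] && [F ( [E [T [F ! [F r]]]] )]] && [F r]]]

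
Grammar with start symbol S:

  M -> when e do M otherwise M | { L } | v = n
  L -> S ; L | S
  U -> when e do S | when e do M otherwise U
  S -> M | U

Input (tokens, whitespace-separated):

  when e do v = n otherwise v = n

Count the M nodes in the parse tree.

[S [M when e do [M v = n] otherwise [M v = n]]]

3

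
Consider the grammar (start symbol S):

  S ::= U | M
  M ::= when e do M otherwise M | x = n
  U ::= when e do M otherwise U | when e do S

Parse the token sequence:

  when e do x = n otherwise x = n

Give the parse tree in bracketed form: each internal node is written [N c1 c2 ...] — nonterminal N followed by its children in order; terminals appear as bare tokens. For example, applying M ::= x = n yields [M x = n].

[S [M when e do [M x = n] otherwise [M x = n]]]

S
M
when e do M otherwise M
when e do x = n otherwise M
when e do x = n otherwise x = n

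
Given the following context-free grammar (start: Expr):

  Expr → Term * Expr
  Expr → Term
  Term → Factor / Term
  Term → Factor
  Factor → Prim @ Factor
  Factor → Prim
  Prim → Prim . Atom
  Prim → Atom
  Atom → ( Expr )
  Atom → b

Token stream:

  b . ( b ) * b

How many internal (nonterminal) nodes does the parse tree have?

[Expr [Term [Factor [Prim [Prim [Atom b]] . [Atom ( [Expr [Term [Factor [Prim [Atom b]]]]] )]]]] * [Expr [Term [Factor [Prim [Atom b]]]]]]

17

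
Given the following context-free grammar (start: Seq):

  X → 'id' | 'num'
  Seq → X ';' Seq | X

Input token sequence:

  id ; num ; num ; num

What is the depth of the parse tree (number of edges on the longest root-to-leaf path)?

5

[Seq [X id] ; [Seq [X num] ; [Seq [X num] ; [Seq [X num]]]]]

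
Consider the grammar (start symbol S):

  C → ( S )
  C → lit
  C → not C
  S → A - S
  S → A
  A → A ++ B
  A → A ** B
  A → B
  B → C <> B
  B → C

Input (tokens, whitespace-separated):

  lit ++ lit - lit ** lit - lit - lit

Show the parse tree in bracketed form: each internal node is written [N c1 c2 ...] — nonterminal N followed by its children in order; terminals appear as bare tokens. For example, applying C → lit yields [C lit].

[S [A [A [B [C lit]]] ++ [B [C lit]]] - [S [A [A [B [C lit]]] ** [B [C lit]]] - [S [A [B [C lit]]] - [S [A [B [C lit]]]]]]]

S
A - S
A ++ B - S
B ++ B - S
C ++ B - S
lit ++ B - S
lit ++ C - S
lit ++ lit - S
lit ++ lit - A - S
lit ++ lit - A ** B - S
lit ++ lit - B ** B - S
lit ++ lit - C ** B - S
lit ++ lit - lit ** B - S
lit ++ lit - lit ** C - S
lit ++ lit - lit ** lit - S
lit ++ lit - lit ** lit - A - S
lit ++ lit - lit ** lit - B - S
lit ++ lit - lit ** lit - C - S
lit ++ lit - lit ** lit - lit - S
lit ++ lit - lit ** lit - lit - A
lit ++ lit - lit ** lit - lit - B
lit ++ lit - lit ** lit - lit - C
lit ++ lit - lit ** lit - lit - lit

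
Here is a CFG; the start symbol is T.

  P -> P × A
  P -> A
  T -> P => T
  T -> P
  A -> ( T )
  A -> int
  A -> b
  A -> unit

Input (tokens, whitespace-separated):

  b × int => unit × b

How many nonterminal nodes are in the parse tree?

[T [P [P [A b]] × [A int]] => [T [P [P [A unit]] × [A b]]]]

10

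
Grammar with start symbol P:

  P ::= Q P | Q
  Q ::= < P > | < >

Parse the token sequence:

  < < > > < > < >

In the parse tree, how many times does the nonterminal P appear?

4

[P [Q < [P [Q < >]] >] [P [Q < >] [P [Q < >]]]]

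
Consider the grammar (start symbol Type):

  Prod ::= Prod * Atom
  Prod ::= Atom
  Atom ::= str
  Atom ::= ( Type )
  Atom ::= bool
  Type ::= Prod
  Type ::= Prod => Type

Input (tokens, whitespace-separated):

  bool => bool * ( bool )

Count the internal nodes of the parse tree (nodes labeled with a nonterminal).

11

[Type [Prod [Atom bool]] => [Type [Prod [Prod [Atom bool]] * [Atom ( [Type [Prod [Atom bool]]] )]]]]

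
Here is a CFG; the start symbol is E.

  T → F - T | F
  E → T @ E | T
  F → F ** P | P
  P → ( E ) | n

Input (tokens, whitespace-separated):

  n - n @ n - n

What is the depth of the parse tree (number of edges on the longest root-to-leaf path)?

[E [T [F [P n]] - [T [F [P n]]]] @ [E [T [F [P n]] - [T [F [P n]]]]]]

6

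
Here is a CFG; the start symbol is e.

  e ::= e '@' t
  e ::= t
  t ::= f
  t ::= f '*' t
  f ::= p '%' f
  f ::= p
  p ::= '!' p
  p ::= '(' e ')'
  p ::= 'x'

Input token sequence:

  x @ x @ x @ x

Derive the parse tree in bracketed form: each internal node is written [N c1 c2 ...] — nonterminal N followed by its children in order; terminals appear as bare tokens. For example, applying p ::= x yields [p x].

e
e @ t
e @ t @ t
e @ t @ t @ t
t @ t @ t @ t
f @ t @ t @ t
p @ t @ t @ t
x @ t @ t @ t
x @ f @ t @ t
x @ p @ t @ t
x @ x @ t @ t
x @ x @ f @ t
x @ x @ p @ t
x @ x @ x @ t
x @ x @ x @ f
x @ x @ x @ p
x @ x @ x @ x

[e [e [e [e [t [f [p x]]]] @ [t [f [p x]]]] @ [t [f [p x]]]] @ [t [f [p x]]]]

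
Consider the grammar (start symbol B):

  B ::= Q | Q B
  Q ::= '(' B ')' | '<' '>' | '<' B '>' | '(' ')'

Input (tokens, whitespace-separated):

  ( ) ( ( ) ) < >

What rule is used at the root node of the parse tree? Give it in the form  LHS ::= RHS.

[B [Q ( )] [B [Q ( [B [Q ( )]] )] [B [Q < >]]]]

B ::= Q B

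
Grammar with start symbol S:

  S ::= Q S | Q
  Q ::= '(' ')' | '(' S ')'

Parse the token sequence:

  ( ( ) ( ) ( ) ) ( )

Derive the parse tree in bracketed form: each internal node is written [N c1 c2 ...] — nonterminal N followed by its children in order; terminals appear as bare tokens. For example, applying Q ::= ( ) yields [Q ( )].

S
Q S
( S ) S
( Q S ) S
( ( ) S ) S
( ( ) Q S ) S
( ( ) ( ) S ) S
( ( ) ( ) Q ) S
( ( ) ( ) ( ) ) S
( ( ) ( ) ( ) ) Q
( ( ) ( ) ( ) ) ( )

[S [Q ( [S [Q ( )] [S [Q ( )] [S [Q ( )]]]] )] [S [Q ( )]]]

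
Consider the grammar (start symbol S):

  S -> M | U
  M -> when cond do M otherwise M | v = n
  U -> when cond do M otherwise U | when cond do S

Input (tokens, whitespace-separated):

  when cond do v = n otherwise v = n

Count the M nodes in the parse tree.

3

[S [M when cond do [M v = n] otherwise [M v = n]]]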